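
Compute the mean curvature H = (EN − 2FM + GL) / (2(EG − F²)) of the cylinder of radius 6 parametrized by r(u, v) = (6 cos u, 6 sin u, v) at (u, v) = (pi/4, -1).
H = -1/12

With E = 36, F = 0, G = 1, L = -6, M = 0, N = 0, assemble
  H = (EN − 2FM + GL) / (2(EG − F²)) = -1/12.
At (u, v) = (pi/4, -1): H = -1/12.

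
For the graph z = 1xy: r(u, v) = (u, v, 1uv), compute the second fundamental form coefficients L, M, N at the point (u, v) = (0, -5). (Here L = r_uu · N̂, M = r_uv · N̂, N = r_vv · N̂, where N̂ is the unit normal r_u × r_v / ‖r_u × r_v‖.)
L = 0;  M = sqrt(26)/26;  N = 0

Compute the unit normal N̂(u, v) = (-v/sqrt(u^2 + v^2 + 1), -u/sqrt(u^2 + v^2 + 1), 1/sqrt(u^2 + v^2 + 1)), and the second partials r_uu, r_uv, r_vv. Take dot products:
  L(u, v) = r_uu · N̂ = 0,
  M(u, v) = r_uv · N̂ = 1/sqrt(u^2 + v^2 + 1),
  N(u, v) = r_vv · N̂ = 0.
Evaluating at (u, v) = (0, -5):
  L = 0, M = sqrt(26)/26, N = 0.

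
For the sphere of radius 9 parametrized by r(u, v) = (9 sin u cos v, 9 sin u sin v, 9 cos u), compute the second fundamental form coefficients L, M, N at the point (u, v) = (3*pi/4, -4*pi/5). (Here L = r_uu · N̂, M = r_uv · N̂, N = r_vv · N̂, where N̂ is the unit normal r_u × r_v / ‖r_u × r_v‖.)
L = -9;  M = 0;  N = -9/2

Compute the unit normal N̂(u, v) = (sin(u)^2*cos(v)/Abs(sin(u)), sin(u)^2*sin(v)/Abs(sin(u)), sin(2*u)/(2*Abs(sin(u)))), and the second partials r_uu, r_uv, r_vv. Take dot products:
  L(u, v) = r_uu · N̂ = -9*sin(u)/Abs(sin(u)),
  M(u, v) = r_uv · N̂ = 0,
  N(u, v) = r_vv · N̂ = -9*sin(u)^3/Abs(sin(u)).
Evaluating at (u, v) = (3*pi/4, -4*pi/5):
  L = -9, M = 0, N = -9/2.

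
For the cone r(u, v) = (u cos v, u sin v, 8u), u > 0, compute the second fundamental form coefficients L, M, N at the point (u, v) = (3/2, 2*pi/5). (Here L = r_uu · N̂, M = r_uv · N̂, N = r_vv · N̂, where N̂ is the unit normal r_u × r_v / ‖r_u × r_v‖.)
L = 0;  M = 0;  N = 12*sqrt(65)/65

Compute the unit normal N̂(u, v) = (-8*sqrt(65)*u*cos(v)/(65*Abs(u)), -8*sqrt(65)*u*sin(v)/(65*Abs(u)), sqrt(65)*u/(65*Abs(u))), and the second partials r_uu, r_uv, r_vv. Take dot products:
  L(u, v) = r_uu · N̂ = 0,
  M(u, v) = r_uv · N̂ = 0,
  N(u, v) = r_vv · N̂ = 8*sqrt(65)*u^2/(65*Abs(u)).
Evaluating at (u, v) = (3/2, 2*pi/5):
  L = 0, M = 0, N = 12*sqrt(65)/65.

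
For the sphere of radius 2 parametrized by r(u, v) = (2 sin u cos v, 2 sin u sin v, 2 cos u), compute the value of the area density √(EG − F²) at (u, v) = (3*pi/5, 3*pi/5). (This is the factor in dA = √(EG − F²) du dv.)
√(EG − F²)|_{(3*pi/5, 3*pi/5)} = sqrt(2*sqrt(5) + 10)

E = 4, F = 0, G = 4*sin(u)^2, so EG − F² = 16*sin(u)^2. Taking the positive square root: √(EG − F²) = 4*Abs(sin(u)). At (u, v) = (3*pi/5, 3*pi/5): sqrt(2*sqrt(5) + 10).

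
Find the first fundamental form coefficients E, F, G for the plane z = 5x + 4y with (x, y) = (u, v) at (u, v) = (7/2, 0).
E = 26;  F = 20;  G = 17

Partials: r_u = (1, 0, 5), r_v = (0, 1, 4). As functions of (u, v):
  E = r_u · r_u = 26,
  F = r_u · r_v = 20,
  G = r_v · r_v = 17.
Evaluating at (u, v) = (7/2, 0): E = 26, F = 20, G = 17.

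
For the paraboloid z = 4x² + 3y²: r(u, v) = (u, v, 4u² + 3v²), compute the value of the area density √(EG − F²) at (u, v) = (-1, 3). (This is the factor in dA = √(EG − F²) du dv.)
√(EG − F²)|_{(-1, 3)} = sqrt(389)

E = 64*u^2 + 1, F = 48*u*v, G = 36*v^2 + 1, so EG − F² = 64*u^2 + 36*v^2 + 1. Taking the positive square root: √(EG − F²) = sqrt(64*u^2 + 36*v^2 + 1). At (u, v) = (-1, 3): sqrt(389).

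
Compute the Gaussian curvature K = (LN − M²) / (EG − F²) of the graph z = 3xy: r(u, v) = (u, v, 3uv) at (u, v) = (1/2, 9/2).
K = -36/137641

Coefficients of the first fundamental form: E = 9*v^2 + 1, F = 9*u*v, G = 9*u^2 + 1.
Coefficients of the second fundamental form: L = 0, M = 3/sqrt(9*u^2 + 9*v^2 + 1), N = 0.
Assemble K = (LN − M²)/(EG − F²) = -9/(81*u^4 + 162*u^2*v^2 + 18*u^2 + 81*v^4 + 18*v^2 + 1). At (u, v) = (1/2, 9/2): K = -36/137641.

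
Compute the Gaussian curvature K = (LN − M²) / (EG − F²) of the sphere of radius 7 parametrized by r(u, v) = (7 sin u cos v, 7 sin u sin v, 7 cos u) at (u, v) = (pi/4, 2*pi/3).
K = 1/49

Coefficients of the first fundamental form: E = 49, F = 0, G = 49*sin(u)^2.
Coefficients of the second fundamental form: L = -7*sin(u)/Abs(sin(u)), M = 0, N = -7*sin(u)^3/Abs(sin(u)).
Assemble K = (LN − M²)/(EG − F²) = 1/49. At (u, v) = (pi/4, 2*pi/3): K = 1/49.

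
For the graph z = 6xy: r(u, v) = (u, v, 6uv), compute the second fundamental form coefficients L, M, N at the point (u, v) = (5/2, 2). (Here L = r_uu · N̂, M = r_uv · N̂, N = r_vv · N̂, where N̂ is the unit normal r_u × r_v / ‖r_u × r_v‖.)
L = 0;  M = 3*sqrt(370)/185;  N = 0

Compute the unit normal N̂(u, v) = (-6*v/sqrt(36*u^2 + 36*v^2 + 1), -6*u/sqrt(36*u^2 + 36*v^2 + 1), 1/sqrt(36*u^2 + 36*v^2 + 1)), and the second partials r_uu, r_uv, r_vv. Take dot products:
  L(u, v) = r_uu · N̂ = 0,
  M(u, v) = r_uv · N̂ = 6/sqrt(36*u^2 + 36*v^2 + 1),
  N(u, v) = r_vv · N̂ = 0.
Evaluating at (u, v) = (5/2, 2):
  L = 0, M = 3*sqrt(370)/185, N = 0.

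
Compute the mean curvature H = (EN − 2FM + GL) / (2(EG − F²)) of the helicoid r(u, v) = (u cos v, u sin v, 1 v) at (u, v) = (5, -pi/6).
H = 0

With E = 1, F = 0, G = u^2 + 1, L = 0, M = -1/sqrt(u^2 + 1), N = 0, assemble
  H = (EN − 2FM + GL) / (2(EG − F²)) = 0.
At (u, v) = (5, -pi/6): H = 0.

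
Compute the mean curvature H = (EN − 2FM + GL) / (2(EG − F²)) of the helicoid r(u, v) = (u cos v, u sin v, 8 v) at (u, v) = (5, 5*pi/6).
H = 0

With E = 1, F = 0, G = u^2 + 64, L = 0, M = -8/sqrt(u^2 + 64), N = 0, assemble
  H = (EN − 2FM + GL) / (2(EG − F²)) = 0.
At (u, v) = (5, 5*pi/6): H = 0.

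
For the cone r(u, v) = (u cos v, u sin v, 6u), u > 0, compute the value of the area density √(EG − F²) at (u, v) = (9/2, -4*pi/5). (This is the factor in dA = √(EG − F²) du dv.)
√(EG − F²)|_{(9/2, -4*pi/5)} = 9*sqrt(37)/2

E = 37, F = 0, G = u^2, so EG − F² = 37*u^2. Taking the positive square root: √(EG − F²) = sqrt(37)*Abs(u). At (u, v) = (9/2, -4*pi/5): 9*sqrt(37)/2.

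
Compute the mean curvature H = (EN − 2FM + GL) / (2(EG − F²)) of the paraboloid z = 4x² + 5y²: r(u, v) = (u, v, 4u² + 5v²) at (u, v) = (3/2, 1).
H = 1129*sqrt(5)/8575

With E = 64*u^2 + 1, F = 80*u*v, G = 100*v^2 + 1, L = 8/sqrt(64*u^2 + 100*v^2 + 1), M = 0, N = 10/sqrt(64*u^2 + 100*v^2 + 1), assemble
  H = (EN − 2FM + GL) / (2(EG − F²)) = (320*u^2 + 400*v^2 + 9)/(64*u^2 + 100*v^2 + 1)^(3/2).
At (u, v) = (3/2, 1): H = 1129*sqrt(5)/8575.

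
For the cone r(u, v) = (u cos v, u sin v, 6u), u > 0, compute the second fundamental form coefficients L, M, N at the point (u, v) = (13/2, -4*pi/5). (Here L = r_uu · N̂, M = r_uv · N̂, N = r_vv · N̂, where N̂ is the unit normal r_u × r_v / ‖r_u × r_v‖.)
L = 0;  M = 0;  N = 39*sqrt(37)/37

Compute the unit normal N̂(u, v) = (-6*sqrt(37)*u*cos(v)/(37*Abs(u)), -6*sqrt(37)*u*sin(v)/(37*Abs(u)), sqrt(37)*u/(37*Abs(u))), and the second partials r_uu, r_uv, r_vv. Take dot products:
  L(u, v) = r_uu · N̂ = 0,
  M(u, v) = r_uv · N̂ = 0,
  N(u, v) = r_vv · N̂ = 6*sqrt(37)*u^2/(37*Abs(u)).
Evaluating at (u, v) = (13/2, -4*pi/5):
  L = 0, M = 0, N = 39*sqrt(37)/37.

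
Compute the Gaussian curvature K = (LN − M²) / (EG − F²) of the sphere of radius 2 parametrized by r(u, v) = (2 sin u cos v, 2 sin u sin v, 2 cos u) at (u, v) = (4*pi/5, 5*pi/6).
K = 1/4

Coefficients of the first fundamental form: E = 4, F = 0, G = 4*sin(u)^2.
Coefficients of the second fundamental form: L = -2*sin(u)/Abs(sin(u)), M = 0, N = -2*sin(u)^3/Abs(sin(u)).
Assemble K = (LN − M²)/(EG − F²) = 1/4. At (u, v) = (4*pi/5, 5*pi/6): K = 1/4.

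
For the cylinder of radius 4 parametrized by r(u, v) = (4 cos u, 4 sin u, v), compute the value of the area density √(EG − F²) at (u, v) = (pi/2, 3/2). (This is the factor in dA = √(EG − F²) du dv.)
√(EG − F²)|_{(pi/2, 3/2)} = 4

E = 16, F = 0, G = 1, so EG − F² = 16. Taking the positive square root: √(EG − F²) = 4. At (u, v) = (pi/2, 3/2): 4.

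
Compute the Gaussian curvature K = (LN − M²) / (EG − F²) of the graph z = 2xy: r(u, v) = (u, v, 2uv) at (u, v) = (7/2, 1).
K = -1/729

Coefficients of the first fundamental form: E = 4*v^2 + 1, F = 4*u*v, G = 4*u^2 + 1.
Coefficients of the second fundamental form: L = 0, M = 2/sqrt(4*u^2 + 4*v^2 + 1), N = 0.
Assemble K = (LN − M²)/(EG − F²) = -4/(16*u^4 + 32*u^2*v^2 + 8*u^2 + 16*v^4 + 8*v^2 + 1). At (u, v) = (7/2, 1): K = -1/729.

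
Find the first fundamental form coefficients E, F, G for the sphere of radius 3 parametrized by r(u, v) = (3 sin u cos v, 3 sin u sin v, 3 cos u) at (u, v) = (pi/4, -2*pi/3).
E = 9;  F = 0;  G = 9/2

Partials: r_u = (3*cos(u)*cos(v), 3*sin(v)*cos(u), -3*sin(u)), r_v = (-3*sin(u)*sin(v), 3*sin(u)*cos(v), 0). As functions of (u, v):
  E = r_u · r_u = 9,
  F = r_u · r_v = 0,
  G = r_v · r_v = 9*sin(u)^2.
Evaluating at (u, v) = (pi/4, -2*pi/3): E = 9, F = 0, G = 9/2.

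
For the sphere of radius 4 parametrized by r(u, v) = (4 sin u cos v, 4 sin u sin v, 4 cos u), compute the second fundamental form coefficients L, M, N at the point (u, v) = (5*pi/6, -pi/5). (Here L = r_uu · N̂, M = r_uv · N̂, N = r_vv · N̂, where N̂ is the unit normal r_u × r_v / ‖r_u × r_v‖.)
L = -4;  M = 0;  N = -1

Compute the unit normal N̂(u, v) = (sin(u)^2*cos(v)/Abs(sin(u)), sin(u)^2*sin(v)/Abs(sin(u)), sin(2*u)/(2*Abs(sin(u)))), and the second partials r_uu, r_uv, r_vv. Take dot products:
  L(u, v) = r_uu · N̂ = -4*sin(u)/Abs(sin(u)),
  M(u, v) = r_uv · N̂ = 0,
  N(u, v) = r_vv · N̂ = -4*sin(u)^3/Abs(sin(u)).
Evaluating at (u, v) = (5*pi/6, -pi/5):
  L = -4, M = 0, N = -1.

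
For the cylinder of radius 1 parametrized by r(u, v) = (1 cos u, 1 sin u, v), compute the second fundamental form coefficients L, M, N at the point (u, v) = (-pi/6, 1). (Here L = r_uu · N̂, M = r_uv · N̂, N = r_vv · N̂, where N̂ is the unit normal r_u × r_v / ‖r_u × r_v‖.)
L = -1;  M = 0;  N = 0

Compute the unit normal N̂(u, v) = (cos(u), sin(u), 0), and the second partials r_uu, r_uv, r_vv. Take dot products:
  L(u, v) = r_uu · N̂ = -1,
  M(u, v) = r_uv · N̂ = 0,
  N(u, v) = r_vv · N̂ = 0.
Evaluating at (u, v) = (-pi/6, 1):
  L = -1, M = 0, N = 0.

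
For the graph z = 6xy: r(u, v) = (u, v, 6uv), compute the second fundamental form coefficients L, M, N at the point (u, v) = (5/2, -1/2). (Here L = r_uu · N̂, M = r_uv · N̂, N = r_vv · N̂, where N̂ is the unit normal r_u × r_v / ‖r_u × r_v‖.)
L = 0;  M = 6*sqrt(235)/235;  N = 0

Compute the unit normal N̂(u, v) = (-6*v/sqrt(36*u^2 + 36*v^2 + 1), -6*u/sqrt(36*u^2 + 36*v^2 + 1), 1/sqrt(36*u^2 + 36*v^2 + 1)), and the second partials r_uu, r_uv, r_vv. Take dot products:
  L(u, v) = r_uu · N̂ = 0,
  M(u, v) = r_uv · N̂ = 6/sqrt(36*u^2 + 36*v^2 + 1),
  N(u, v) = r_vv · N̂ = 0.
Evaluating at (u, v) = (5/2, -1/2):
  L = 0, M = 6*sqrt(235)/235, N = 0.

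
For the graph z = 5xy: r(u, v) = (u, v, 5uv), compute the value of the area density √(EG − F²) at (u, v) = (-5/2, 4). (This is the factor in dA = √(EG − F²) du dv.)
√(EG − F²)|_{(-5/2, 4)} = sqrt(2229)/2

E = 25*v^2 + 1, F = 25*u*v, G = 25*u^2 + 1, so EG − F² = 25*u^2 + 25*v^2 + 1. Taking the positive square root: √(EG − F²) = sqrt(25*u^2 + 25*v^2 + 1). At (u, v) = (-5/2, 4): sqrt(2229)/2.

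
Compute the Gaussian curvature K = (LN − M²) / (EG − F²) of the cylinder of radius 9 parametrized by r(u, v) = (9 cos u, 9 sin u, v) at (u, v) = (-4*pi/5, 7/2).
K = 0

Coefficients of the first fundamental form: E = 81, F = 0, G = 1.
Coefficients of the second fundamental form: L = -9, M = 0, N = 0.
Assemble K = (LN − M²)/(EG − F²) = 0. At (u, v) = (-4*pi/5, 7/2): K = 0.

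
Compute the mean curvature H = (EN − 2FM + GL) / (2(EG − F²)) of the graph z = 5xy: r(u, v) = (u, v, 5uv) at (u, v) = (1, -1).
H = 125*sqrt(51)/2601

With E = 25*v^2 + 1, F = 25*u*v, G = 25*u^2 + 1, L = 0, M = 5/sqrt(25*u^2 + 25*v^2 + 1), N = 0, assemble
  H = (EN − 2FM + GL) / (2(EG − F²)) = -125*u*v/(25*u^2 + 25*v^2 + 1)^(3/2).
At (u, v) = (1, -1): H = 125*sqrt(51)/2601.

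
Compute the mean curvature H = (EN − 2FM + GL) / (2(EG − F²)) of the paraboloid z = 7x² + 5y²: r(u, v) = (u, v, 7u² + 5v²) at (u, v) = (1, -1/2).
H = 389*sqrt(222)/16428

With E = 196*u^2 + 1, F = 140*u*v, G = 100*v^2 + 1, L = 14/sqrt(196*u^2 + 100*v^2 + 1), M = 0, N = 10/sqrt(196*u^2 + 100*v^2 + 1), assemble
  H = (EN − 2FM + GL) / (2(EG − F²)) = 4*(245*u^2 + 175*v^2 + 3)/(196*u^2 + 100*v^2 + 1)^(3/2).
At (u, v) = (1, -1/2): H = 389*sqrt(222)/16428.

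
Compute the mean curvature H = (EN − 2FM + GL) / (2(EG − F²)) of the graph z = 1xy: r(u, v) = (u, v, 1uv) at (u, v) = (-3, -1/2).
H = -12*sqrt(41)/1681

With E = v^2 + 1, F = u*v, G = u^2 + 1, L = 0, M = 1/sqrt(u^2 + v^2 + 1), N = 0, assemble
  H = (EN − 2FM + GL) / (2(EG − F²)) = -u*v/(u^2 + v^2 + 1)^(3/2).
At (u, v) = (-3, -1/2): H = -12*sqrt(41)/1681.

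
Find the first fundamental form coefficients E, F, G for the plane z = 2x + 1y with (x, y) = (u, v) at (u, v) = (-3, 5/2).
E = 5;  F = 2;  G = 2

Partials: r_u = (1, 0, 2), r_v = (0, 1, 1). As functions of (u, v):
  E = r_u · r_u = 5,
  F = r_u · r_v = 2,
  G = r_v · r_v = 2.
Evaluating at (u, v) = (-3, 5/2): E = 5, F = 2, G = 2.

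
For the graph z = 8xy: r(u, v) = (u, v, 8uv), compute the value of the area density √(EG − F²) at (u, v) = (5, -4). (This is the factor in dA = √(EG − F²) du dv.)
√(EG − F²)|_{(5, -4)} = 5*sqrt(105)

E = 64*v^2 + 1, F = 64*u*v, G = 64*u^2 + 1, so EG − F² = 64*u^2 + 64*v^2 + 1. Taking the positive square root: √(EG − F²) = sqrt(64*u^2 + 64*v^2 + 1). At (u, v) = (5, -4): 5*sqrt(105).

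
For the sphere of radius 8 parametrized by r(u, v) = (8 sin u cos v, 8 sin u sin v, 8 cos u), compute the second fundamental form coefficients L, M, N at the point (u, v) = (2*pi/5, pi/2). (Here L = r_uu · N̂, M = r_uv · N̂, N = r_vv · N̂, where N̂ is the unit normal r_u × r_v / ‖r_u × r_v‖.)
L = -8;  M = 0;  N = -5 - sqrt(5)

Compute the unit normal N̂(u, v) = (sin(u)^2*cos(v)/Abs(sin(u)), sin(u)^2*sin(v)/Abs(sin(u)), sin(2*u)/(2*Abs(sin(u)))), and the second partials r_uu, r_uv, r_vv. Take dot products:
  L(u, v) = r_uu · N̂ = -8*sin(u)/Abs(sin(u)),
  M(u, v) = r_uv · N̂ = 0,
  N(u, v) = r_vv · N̂ = -8*sin(u)^3/Abs(sin(u)).
Evaluating at (u, v) = (2*pi/5, pi/2):
  L = -8, M = 0, N = -5 - sqrt(5).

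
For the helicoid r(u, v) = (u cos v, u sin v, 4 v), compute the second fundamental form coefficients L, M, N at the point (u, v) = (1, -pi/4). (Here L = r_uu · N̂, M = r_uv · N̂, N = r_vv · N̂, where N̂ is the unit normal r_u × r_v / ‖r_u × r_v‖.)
L = 0;  M = -4*sqrt(17)/17;  N = 0

Compute the unit normal N̂(u, v) = (4*sin(v)/sqrt(u^2 + 16), -4*cos(v)/sqrt(u^2 + 16), u/sqrt(u^2 + 16)), and the second partials r_uu, r_uv, r_vv. Take dot products:
  L(u, v) = r_uu · N̂ = 0,
  M(u, v) = r_uv · N̂ = -4/sqrt(u^2 + 16),
  N(u, v) = r_vv · N̂ = 0.
Evaluating at (u, v) = (1, -pi/4):
  L = 0, M = -4*sqrt(17)/17, N = 0.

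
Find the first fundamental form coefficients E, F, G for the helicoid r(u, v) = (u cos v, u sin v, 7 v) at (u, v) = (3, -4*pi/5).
E = 1;  F = 0;  G = 58

Partials: r_u = (cos(v), sin(v), 0), r_v = (-u*sin(v), u*cos(v), 7). As functions of (u, v):
  E = r_u · r_u = 1,
  F = r_u · r_v = 0,
  G = r_v · r_v = u^2 + 49.
Evaluating at (u, v) = (3, -4*pi/5): E = 1, F = 0, G = 58.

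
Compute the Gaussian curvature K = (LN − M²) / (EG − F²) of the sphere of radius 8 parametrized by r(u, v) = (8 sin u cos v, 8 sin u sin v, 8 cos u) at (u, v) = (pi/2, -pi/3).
K = 1/64

Coefficients of the first fundamental form: E = 64, F = 0, G = 64*sin(u)^2.
Coefficients of the second fundamental form: L = -8*sin(u)/Abs(sin(u)), M = 0, N = -8*sin(u)^3/Abs(sin(u)).
Assemble K = (LN − M²)/(EG − F²) = 1/64. At (u, v) = (pi/2, -pi/3): K = 1/64.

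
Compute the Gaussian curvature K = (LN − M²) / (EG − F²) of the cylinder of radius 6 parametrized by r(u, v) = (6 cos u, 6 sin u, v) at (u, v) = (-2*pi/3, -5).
K = 0

Coefficients of the first fundamental form: E = 36, F = 0, G = 1.
Coefficients of the second fundamental form: L = -6, M = 0, N = 0.
Assemble K = (LN − M²)/(EG − F²) = 0. At (u, v) = (-2*pi/3, -5): K = 0.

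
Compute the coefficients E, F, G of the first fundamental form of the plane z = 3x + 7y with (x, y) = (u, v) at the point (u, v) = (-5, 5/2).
E = 10;  F = 21;  G = 50

Partials: r_u = (1, 0, 3), r_v = (0, 1, 7). As functions of (u, v):
  E = r_u · r_u = 10,
  F = r_u · r_v = 21,
  G = r_v · r_v = 50.
Evaluating at (u, v) = (-5, 5/2): E = 10, F = 21, G = 50.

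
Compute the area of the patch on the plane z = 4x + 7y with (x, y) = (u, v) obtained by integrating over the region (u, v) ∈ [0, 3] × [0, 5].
Area = 15*sqrt(66)

Area = ∫∫ √(EG − F²) du dv with √(EG − F²) = sqrt(66). Integrating over [0, 3] × [0, 5] gives 15*sqrt(66).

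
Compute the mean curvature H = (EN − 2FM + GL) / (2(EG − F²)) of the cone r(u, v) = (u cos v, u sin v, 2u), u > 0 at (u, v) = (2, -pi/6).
H = sqrt(5)/10

With E = 5, F = 0, G = u^2, L = 0, M = 0, N = 2*sqrt(5)*u^2/(5*Abs(u)), assemble
  H = (EN − 2FM + GL) / (2(EG − F²)) = sqrt(5)/(5*Abs(u)).
At (u, v) = (2, -pi/6): H = sqrt(5)/10.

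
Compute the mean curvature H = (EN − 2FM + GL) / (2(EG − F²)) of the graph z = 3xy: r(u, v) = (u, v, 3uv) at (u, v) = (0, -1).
H = 0

With E = 9*v^2 + 1, F = 9*u*v, G = 9*u^2 + 1, L = 0, M = 3/sqrt(9*u^2 + 9*v^2 + 1), N = 0, assemble
  H = (EN − 2FM + GL) / (2(EG − F²)) = -27*u*v/(9*u^2 + 9*v^2 + 1)^(3/2).
At (u, v) = (0, -1): H = 0.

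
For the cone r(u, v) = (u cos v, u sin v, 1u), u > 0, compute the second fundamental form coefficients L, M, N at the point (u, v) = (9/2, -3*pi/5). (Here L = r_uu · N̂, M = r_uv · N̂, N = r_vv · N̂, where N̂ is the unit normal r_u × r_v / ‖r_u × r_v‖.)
L = 0;  M = 0;  N = 9*sqrt(2)/4

Compute the unit normal N̂(u, v) = (-sqrt(2)*u*cos(v)/(2*Abs(u)), -sqrt(2)*u*sin(v)/(2*Abs(u)), sqrt(2)*u/(2*Abs(u))), and the second partials r_uu, r_uv, r_vv. Take dot products:
  L(u, v) = r_uu · N̂ = 0,
  M(u, v) = r_uv · N̂ = 0,
  N(u, v) = r_vv · N̂ = sqrt(2)*u^2/(2*Abs(u)).
Evaluating at (u, v) = (9/2, -3*pi/5):
  L = 0, M = 0, N = 9*sqrt(2)/4.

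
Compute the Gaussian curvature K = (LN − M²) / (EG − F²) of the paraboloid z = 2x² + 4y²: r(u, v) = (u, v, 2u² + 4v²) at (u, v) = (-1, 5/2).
K = 32/173889

Coefficients of the first fundamental form: E = 16*u^2 + 1, F = 32*u*v, G = 64*v^2 + 1.
Coefficients of the second fundamental form: L = 4/sqrt(16*u^2 + 64*v^2 + 1), M = 0, N = 8/sqrt(16*u^2 + 64*v^2 + 1).
Assemble K = (LN − M²)/(EG − F²) = 32/(256*u^4 + 2048*u^2*v^2 + 32*u^2 + 4096*v^4 + 128*v^2 + 1). At (u, v) = (-1, 5/2): K = 32/173889.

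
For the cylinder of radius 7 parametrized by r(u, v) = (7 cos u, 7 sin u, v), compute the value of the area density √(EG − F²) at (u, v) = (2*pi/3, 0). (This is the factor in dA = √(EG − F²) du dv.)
√(EG − F²)|_{(2*pi/3, 0)} = 7

E = 49, F = 0, G = 1, so EG − F² = 49. Taking the positive square root: √(EG − F²) = 7. At (u, v) = (2*pi/3, 0): 7.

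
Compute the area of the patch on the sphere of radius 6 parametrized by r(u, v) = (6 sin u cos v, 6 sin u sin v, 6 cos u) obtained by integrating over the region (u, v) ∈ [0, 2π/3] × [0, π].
Area = 54*pi

Area = ∫∫ √(EG − F²) du dv with √(EG − F²) = 36*Abs(sin(u)). Integrating over [0, 2π/3] × [0, π] gives 54*pi.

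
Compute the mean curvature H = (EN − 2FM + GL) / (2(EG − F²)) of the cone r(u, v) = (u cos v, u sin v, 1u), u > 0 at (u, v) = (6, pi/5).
H = sqrt(2)/24

With E = 2, F = 0, G = u^2, L = 0, M = 0, N = sqrt(2)*u^2/(2*Abs(u)), assemble
  H = (EN − 2FM + GL) / (2(EG − F²)) = sqrt(2)/(4*Abs(u)).
At (u, v) = (6, pi/5): H = sqrt(2)/24.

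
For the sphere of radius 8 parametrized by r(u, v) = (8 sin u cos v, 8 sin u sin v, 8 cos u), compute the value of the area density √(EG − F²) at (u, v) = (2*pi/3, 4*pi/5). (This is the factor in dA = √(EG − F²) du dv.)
√(EG − F²)|_{(2*pi/3, 4*pi/5)} = 32*sqrt(3)

E = 64, F = 0, G = 64*sin(u)^2, so EG − F² = 4096*sin(u)^2. Taking the positive square root: √(EG − F²) = 64*Abs(sin(u)). At (u, v) = (2*pi/3, 4*pi/5): 32*sqrt(3).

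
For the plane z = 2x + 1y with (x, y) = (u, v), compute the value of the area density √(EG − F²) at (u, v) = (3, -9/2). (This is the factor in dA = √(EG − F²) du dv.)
√(EG − F²)|_{(3, -9/2)} = sqrt(6)

E = 5, F = 2, G = 2, so EG − F² = 6. Taking the positive square root: √(EG − F²) = sqrt(6). At (u, v) = (3, -9/2): sqrt(6).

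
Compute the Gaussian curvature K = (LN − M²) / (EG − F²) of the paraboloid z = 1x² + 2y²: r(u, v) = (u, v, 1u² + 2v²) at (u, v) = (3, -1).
K = 8/2809

Coefficients of the first fundamental form: E = 4*u^2 + 1, F = 8*u*v, G = 16*v^2 + 1.
Coefficients of the second fundamental form: L = 2/sqrt(4*u^2 + 16*v^2 + 1), M = 0, N = 4/sqrt(4*u^2 + 16*v^2 + 1).
Assemble K = (LN − M²)/(EG − F²) = 8/(16*u^4 + 128*u^2*v^2 + 8*u^2 + 256*v^4 + 32*v^2 + 1). At (u, v) = (3, -1): K = 8/2809.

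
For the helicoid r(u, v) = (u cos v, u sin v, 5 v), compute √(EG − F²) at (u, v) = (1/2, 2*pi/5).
√(EG − F²)|_{(1/2, 2*pi/5)} = sqrt(101)/2

E = 1, F = 0, G = u^2 + 25; EG − F² = u^2 + 25; √(EG − F²) = sqrt(u^2 + 25). At the given point: sqrt(101)/2.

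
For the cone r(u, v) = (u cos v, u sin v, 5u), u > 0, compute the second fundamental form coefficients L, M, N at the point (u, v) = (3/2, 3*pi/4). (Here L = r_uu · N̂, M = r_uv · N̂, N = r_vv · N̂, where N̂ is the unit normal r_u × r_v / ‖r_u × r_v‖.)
L = 0;  M = 0;  N = 15*sqrt(26)/52

Compute the unit normal N̂(u, v) = (-5*sqrt(26)*u*cos(v)/(26*Abs(u)), -5*sqrt(26)*u*sin(v)/(26*Abs(u)), sqrt(26)*u/(26*Abs(u))), and the second partials r_uu, r_uv, r_vv. Take dot products:
  L(u, v) = r_uu · N̂ = 0,
  M(u, v) = r_uv · N̂ = 0,
  N(u, v) = r_vv · N̂ = 5*sqrt(26)*u^2/(26*Abs(u)).
Evaluating at (u, v) = (3/2, 3*pi/4):
  L = 0, M = 0, N = 15*sqrt(26)/52.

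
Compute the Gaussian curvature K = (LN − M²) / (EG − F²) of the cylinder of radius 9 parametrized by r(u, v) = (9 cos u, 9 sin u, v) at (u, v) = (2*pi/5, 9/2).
K = 0

Coefficients of the first fundamental form: E = 81, F = 0, G = 1.
Coefficients of the second fundamental form: L = -9, M = 0, N = 0.
Assemble K = (LN − M²)/(EG − F²) = 0. At (u, v) = (2*pi/5, 9/2): K = 0.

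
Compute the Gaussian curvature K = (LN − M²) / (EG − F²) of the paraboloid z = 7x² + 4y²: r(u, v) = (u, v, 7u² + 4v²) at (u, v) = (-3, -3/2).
K = 112/3644281

Coefficients of the first fundamental form: E = 196*u^2 + 1, F = 112*u*v, G = 64*v^2 + 1.
Coefficients of the second fundamental form: L = 14/sqrt(196*u^2 + 64*v^2 + 1), M = 0, N = 8/sqrt(196*u^2 + 64*v^2 + 1).
Assemble K = (LN − M²)/(EG − F²) = 112/(38416*u^4 + 25088*u^2*v^2 + 392*u^2 + 4096*v^4 + 128*v^2 + 1). At (u, v) = (-3, -3/2): K = 112/3644281.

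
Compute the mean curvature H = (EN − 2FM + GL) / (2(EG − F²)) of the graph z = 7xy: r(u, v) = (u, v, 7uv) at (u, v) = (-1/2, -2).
H = -2744*sqrt(93)/233523

With E = 49*v^2 + 1, F = 49*u*v, G = 49*u^2 + 1, L = 0, M = 7/sqrt(49*u^2 + 49*v^2 + 1), N = 0, assemble
  H = (EN − 2FM + GL) / (2(EG − F²)) = -343*u*v/(49*u^2 + 49*v^2 + 1)^(3/2).
At (u, v) = (-1/2, -2): H = -2744*sqrt(93)/233523.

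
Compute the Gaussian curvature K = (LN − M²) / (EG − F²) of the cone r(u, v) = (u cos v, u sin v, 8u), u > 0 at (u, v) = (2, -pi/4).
K = 0

Coefficients of the first fundamental form: E = 65, F = 0, G = u^2.
Coefficients of the second fundamental form: L = 0, M = 0, N = 8*sqrt(65)*u^2/(65*Abs(u)).
Assemble K = (LN − M²)/(EG − F²) = 0. At (u, v) = (2, -pi/4): K = 0.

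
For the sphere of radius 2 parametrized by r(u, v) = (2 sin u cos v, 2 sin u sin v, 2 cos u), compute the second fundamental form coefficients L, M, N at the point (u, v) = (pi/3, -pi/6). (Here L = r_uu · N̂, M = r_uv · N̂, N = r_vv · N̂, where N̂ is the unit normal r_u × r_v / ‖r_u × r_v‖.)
L = -2;  M = 0;  N = -3/2

Compute the unit normal N̂(u, v) = (sin(u)^2*cos(v)/Abs(sin(u)), sin(u)^2*sin(v)/Abs(sin(u)), sin(2*u)/(2*Abs(sin(u)))), and the second partials r_uu, r_uv, r_vv. Take dot products:
  L(u, v) = r_uu · N̂ = -2*sin(u)/Abs(sin(u)),
  M(u, v) = r_uv · N̂ = 0,
  N(u, v) = r_vv · N̂ = -2*sin(u)^3/Abs(sin(u)).
Evaluating at (u, v) = (pi/3, -pi/6):
  L = -2, M = 0, N = -3/2.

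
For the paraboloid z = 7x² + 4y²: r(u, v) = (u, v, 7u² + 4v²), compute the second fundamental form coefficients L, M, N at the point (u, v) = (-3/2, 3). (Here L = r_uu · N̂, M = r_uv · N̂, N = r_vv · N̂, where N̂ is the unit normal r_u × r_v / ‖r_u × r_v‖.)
L = 7*sqrt(1018)/509;  M = 0;  N = 4*sqrt(1018)/509

Compute the unit normal N̂(u, v) = (-14*u/sqrt(196*u^2 + 64*v^2 + 1), -8*v/sqrt(196*u^2 + 64*v^2 + 1), 1/sqrt(196*u^2 + 64*v^2 + 1)), and the second partials r_uu, r_uv, r_vv. Take dot products:
  L(u, v) = r_uu · N̂ = 14/sqrt(196*u^2 + 64*v^2 + 1),
  M(u, v) = r_uv · N̂ = 0,
  N(u, v) = r_vv · N̂ = 8/sqrt(196*u^2 + 64*v^2 + 1).
Evaluating at (u, v) = (-3/2, 3):
  L = 7*sqrt(1018)/509, M = 0, N = 4*sqrt(1018)/509.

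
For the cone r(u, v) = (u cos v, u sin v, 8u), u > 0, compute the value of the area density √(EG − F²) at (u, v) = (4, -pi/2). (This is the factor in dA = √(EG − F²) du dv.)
√(EG − F²)|_{(4, -pi/2)} = 4*sqrt(65)

E = 65, F = 0, G = u^2, so EG − F² = 65*u^2. Taking the positive square root: √(EG − F²) = sqrt(65)*Abs(u). At (u, v) = (4, -pi/2): 4*sqrt(65).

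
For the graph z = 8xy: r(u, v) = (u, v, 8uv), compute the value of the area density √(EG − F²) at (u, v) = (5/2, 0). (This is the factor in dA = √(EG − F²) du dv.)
√(EG − F²)|_{(5/2, 0)} = sqrt(401)

E = 64*v^2 + 1, F = 64*u*v, G = 64*u^2 + 1, so EG − F² = 64*u^2 + 64*v^2 + 1. Taking the positive square root: √(EG − F²) = sqrt(64*u^2 + 64*v^2 + 1). At (u, v) = (5/2, 0): sqrt(401).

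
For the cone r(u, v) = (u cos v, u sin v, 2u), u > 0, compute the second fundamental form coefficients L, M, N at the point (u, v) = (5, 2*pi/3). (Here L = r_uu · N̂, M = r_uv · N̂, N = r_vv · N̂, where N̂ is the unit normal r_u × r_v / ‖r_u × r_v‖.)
L = 0;  M = 0;  N = 2*sqrt(5)

Compute the unit normal N̂(u, v) = (-2*sqrt(5)*u*cos(v)/(5*Abs(u)), -2*sqrt(5)*u*sin(v)/(5*Abs(u)), sqrt(5)*u/(5*Abs(u))), and the second partials r_uu, r_uv, r_vv. Take dot products:
  L(u, v) = r_uu · N̂ = 0,
  M(u, v) = r_uv · N̂ = 0,
  N(u, v) = r_vv · N̂ = 2*sqrt(5)*u^2/(5*Abs(u)).
Evaluating at (u, v) = (5, 2*pi/3):
  L = 0, M = 0, N = 2*sqrt(5).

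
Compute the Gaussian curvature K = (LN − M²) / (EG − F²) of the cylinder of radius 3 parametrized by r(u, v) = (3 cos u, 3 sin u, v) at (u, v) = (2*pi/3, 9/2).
K = 0

Coefficients of the first fundamental form: E = 9, F = 0, G = 1.
Coefficients of the second fundamental form: L = -3, M = 0, N = 0.
Assemble K = (LN − M²)/(EG − F²) = 0. At (u, v) = (2*pi/3, 9/2): K = 0.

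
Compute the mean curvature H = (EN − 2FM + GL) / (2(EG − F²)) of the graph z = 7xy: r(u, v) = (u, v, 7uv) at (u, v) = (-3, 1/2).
H = 4116*sqrt(1817)/3301489

With E = 49*v^2 + 1, F = 49*u*v, G = 49*u^2 + 1, L = 0, M = 7/sqrt(49*u^2 + 49*v^2 + 1), N = 0, assemble
  H = (EN − 2FM + GL) / (2(EG − F²)) = -343*u*v/(49*u^2 + 49*v^2 + 1)^(3/2).
At (u, v) = (-3, 1/2): H = 4116*sqrt(1817)/3301489.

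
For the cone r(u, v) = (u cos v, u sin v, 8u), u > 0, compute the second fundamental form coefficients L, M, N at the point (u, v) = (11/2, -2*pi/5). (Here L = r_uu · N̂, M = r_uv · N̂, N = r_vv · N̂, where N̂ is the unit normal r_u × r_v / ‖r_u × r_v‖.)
L = 0;  M = 0;  N = 44*sqrt(65)/65

Compute the unit normal N̂(u, v) = (-8*sqrt(65)*u*cos(v)/(65*Abs(u)), -8*sqrt(65)*u*sin(v)/(65*Abs(u)), sqrt(65)*u/(65*Abs(u))), and the second partials r_uu, r_uv, r_vv. Take dot products:
  L(u, v) = r_uu · N̂ = 0,
  M(u, v) = r_uv · N̂ = 0,
  N(u, v) = r_vv · N̂ = 8*sqrt(65)*u^2/(65*Abs(u)).
Evaluating at (u, v) = (11/2, -2*pi/5):
  L = 0, M = 0, N = 44*sqrt(65)/65.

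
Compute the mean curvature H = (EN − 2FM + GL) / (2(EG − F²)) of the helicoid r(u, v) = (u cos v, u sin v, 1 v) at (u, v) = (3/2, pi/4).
H = 0

With E = 1, F = 0, G = u^2 + 1, L = 0, M = -1/sqrt(u^2 + 1), N = 0, assemble
  H = (EN − 2FM + GL) / (2(EG − F²)) = 0.
At (u, v) = (3/2, pi/4): H = 0.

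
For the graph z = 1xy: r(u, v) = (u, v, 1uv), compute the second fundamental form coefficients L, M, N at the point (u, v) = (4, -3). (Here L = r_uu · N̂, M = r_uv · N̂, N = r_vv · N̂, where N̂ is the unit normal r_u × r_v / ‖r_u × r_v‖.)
L = 0;  M = sqrt(26)/26;  N = 0

Compute the unit normal N̂(u, v) = (-v/sqrt(u^2 + v^2 + 1), -u/sqrt(u^2 + v^2 + 1), 1/sqrt(u^2 + v^2 + 1)), and the second partials r_uu, r_uv, r_vv. Take dot products:
  L(u, v) = r_uu · N̂ = 0,
  M(u, v) = r_uv · N̂ = 1/sqrt(u^2 + v^2 + 1),
  N(u, v) = r_vv · N̂ = 0.
Evaluating at (u, v) = (4, -3):
  L = 0, M = sqrt(26)/26, N = 0.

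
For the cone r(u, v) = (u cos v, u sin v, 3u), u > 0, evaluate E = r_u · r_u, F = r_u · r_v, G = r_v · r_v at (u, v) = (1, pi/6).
E = 10;  F = 0;  G = 1

Partials: r_u = (cos(v), sin(v), 3), r_v = (-u*sin(v), u*cos(v), 0). As functions of (u, v):
  E = r_u · r_u = 10,
  F = r_u · r_v = 0,
  G = r_v · r_v = u^2.
Evaluating at (u, v) = (1, pi/6): E = 10, F = 0, G = 1.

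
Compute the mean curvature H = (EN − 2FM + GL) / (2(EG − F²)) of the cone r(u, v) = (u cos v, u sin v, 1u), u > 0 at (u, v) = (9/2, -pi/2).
H = sqrt(2)/18

With E = 2, F = 0, G = u^2, L = 0, M = 0, N = sqrt(2)*u^2/(2*Abs(u)), assemble
  H = (EN − 2FM + GL) / (2(EG − F²)) = sqrt(2)/(4*Abs(u)).
At (u, v) = (9/2, -pi/2): H = sqrt(2)/18.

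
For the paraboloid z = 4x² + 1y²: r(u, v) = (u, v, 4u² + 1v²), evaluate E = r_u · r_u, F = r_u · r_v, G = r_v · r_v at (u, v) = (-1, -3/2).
E = 65;  F = 24;  G = 10

Partials: r_u = (1, 0, 8*u), r_v = (0, 1, 2*v). As functions of (u, v):
  E = r_u · r_u = 64*u^2 + 1,
  F = r_u · r_v = 16*u*v,
  G = r_v · r_v = 4*v^2 + 1.
Evaluating at (u, v) = (-1, -3/2): E = 65, F = 24, G = 10.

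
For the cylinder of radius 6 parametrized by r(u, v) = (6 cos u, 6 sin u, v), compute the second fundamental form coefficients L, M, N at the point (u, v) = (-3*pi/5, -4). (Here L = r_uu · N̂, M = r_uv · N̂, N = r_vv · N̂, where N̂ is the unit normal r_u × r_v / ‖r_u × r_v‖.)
L = -6;  M = 0;  N = 0

Compute the unit normal N̂(u, v) = (cos(u), sin(u), 0), and the second partials r_uu, r_uv, r_vv. Take dot products:
  L(u, v) = r_uu · N̂ = -6,
  M(u, v) = r_uv · N̂ = 0,
  N(u, v) = r_vv · N̂ = 0.
Evaluating at (u, v) = (-3*pi/5, -4):
  L = -6, M = 0, N = 0.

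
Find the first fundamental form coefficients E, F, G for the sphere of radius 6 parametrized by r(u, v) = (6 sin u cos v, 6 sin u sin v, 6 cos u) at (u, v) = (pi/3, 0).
E = 36;  F = 0;  G = 27

Partials: r_u = (6*cos(u)*cos(v), 6*sin(v)*cos(u), -6*sin(u)), r_v = (-6*sin(u)*sin(v), 6*sin(u)*cos(v), 0). As functions of (u, v):
  E = r_u · r_u = 36,
  F = r_u · r_v = 0,
  G = r_v · r_v = 36*sin(u)^2.
Evaluating at (u, v) = (pi/3, 0): E = 36, F = 0, G = 27.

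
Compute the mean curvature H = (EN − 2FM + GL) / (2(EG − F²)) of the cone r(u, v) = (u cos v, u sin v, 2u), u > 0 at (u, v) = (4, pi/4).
H = sqrt(5)/20

With E = 5, F = 0, G = u^2, L = 0, M = 0, N = 2*sqrt(5)*u^2/(5*Abs(u)), assemble
  H = (EN − 2FM + GL) / (2(EG − F²)) = sqrt(5)/(5*Abs(u)).
At (u, v) = (4, pi/4): H = sqrt(5)/20.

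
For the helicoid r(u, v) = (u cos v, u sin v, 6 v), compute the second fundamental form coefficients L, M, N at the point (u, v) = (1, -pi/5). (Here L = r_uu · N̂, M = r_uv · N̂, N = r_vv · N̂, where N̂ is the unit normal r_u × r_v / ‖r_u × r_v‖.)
L = 0;  M = -6*sqrt(37)/37;  N = 0

Compute the unit normal N̂(u, v) = (6*sin(v)/sqrt(u^2 + 36), -6*cos(v)/sqrt(u^2 + 36), u/sqrt(u^2 + 36)), and the second partials r_uu, r_uv, r_vv. Take dot products:
  L(u, v) = r_uu · N̂ = 0,
  M(u, v) = r_uv · N̂ = -6/sqrt(u^2 + 36),
  N(u, v) = r_vv · N̂ = 0.
Evaluating at (u, v) = (1, -pi/5):
  L = 0, M = -6*sqrt(37)/37, N = 0.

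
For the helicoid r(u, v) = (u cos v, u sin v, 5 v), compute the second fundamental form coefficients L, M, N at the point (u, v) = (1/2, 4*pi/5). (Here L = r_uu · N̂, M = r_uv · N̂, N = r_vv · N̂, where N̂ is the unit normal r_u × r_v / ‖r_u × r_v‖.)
L = 0;  M = -10*sqrt(101)/101;  N = 0

Compute the unit normal N̂(u, v) = (5*sin(v)/sqrt(u^2 + 25), -5*cos(v)/sqrt(u^2 + 25), u/sqrt(u^2 + 25)), and the second partials r_uu, r_uv, r_vv. Take dot products:
  L(u, v) = r_uu · N̂ = 0,
  M(u, v) = r_uv · N̂ = -5/sqrt(u^2 + 25),
  N(u, v) = r_vv · N̂ = 0.
Evaluating at (u, v) = (1/2, 4*pi/5):
  L = 0, M = -10*sqrt(101)/101, N = 0.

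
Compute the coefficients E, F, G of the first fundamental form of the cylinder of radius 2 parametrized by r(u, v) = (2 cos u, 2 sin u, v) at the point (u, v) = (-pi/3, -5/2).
E = 4;  F = 0;  G = 1

Partials: r_u = (-2*sin(u), 2*cos(u), 0), r_v = (0, 0, 1). As functions of (u, v):
  E = r_u · r_u = 4,
  F = r_u · r_v = 0,
  G = r_v · r_v = 1.
Evaluating at (u, v) = (-pi/3, -5/2): E = 4, F = 0, G = 1.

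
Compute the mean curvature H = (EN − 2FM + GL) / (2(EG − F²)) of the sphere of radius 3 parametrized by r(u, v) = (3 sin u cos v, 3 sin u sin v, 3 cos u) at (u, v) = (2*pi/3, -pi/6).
H = -1/3

With E = 9, F = 0, G = 9*sin(u)^2, L = -3*sin(u)/Abs(sin(u)), M = 0, N = -3*sin(u)^3/Abs(sin(u)), assemble
  H = (EN − 2FM + GL) / (2(EG − F²)) = -sin(u)/(3*Abs(sin(u))).
At (u, v) = (2*pi/3, -pi/6): H = -1/3.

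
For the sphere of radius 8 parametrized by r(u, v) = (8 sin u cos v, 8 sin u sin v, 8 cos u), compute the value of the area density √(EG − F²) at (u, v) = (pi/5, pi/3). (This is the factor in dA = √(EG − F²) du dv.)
√(EG − F²)|_{(pi/5, pi/3)} = 16*sqrt(10 - 2*sqrt(5))

E = 64, F = 0, G = 64*sin(u)^2, so EG − F² = 4096*sin(u)^2. Taking the positive square root: √(EG − F²) = 64*Abs(sin(u)). At (u, v) = (pi/5, pi/3): 16*sqrt(10 - 2*sqrt(5)).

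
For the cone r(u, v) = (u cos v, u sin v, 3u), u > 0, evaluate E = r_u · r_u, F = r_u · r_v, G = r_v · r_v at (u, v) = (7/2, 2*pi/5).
E = 10;  F = 0;  G = 49/4

Partials: r_u = (cos(v), sin(v), 3), r_v = (-u*sin(v), u*cos(v), 0). As functions of (u, v):
  E = r_u · r_u = 10,
  F = r_u · r_v = 0,
  G = r_v · r_v = u^2.
Evaluating at (u, v) = (7/2, 2*pi/5): E = 10, F = 0, G = 49/4.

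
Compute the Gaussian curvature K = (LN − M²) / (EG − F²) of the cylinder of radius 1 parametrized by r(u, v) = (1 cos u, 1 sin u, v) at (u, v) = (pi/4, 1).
K = 0

Coefficients of the first fundamental form: E = 1, F = 0, G = 1.
Coefficients of the second fundamental form: L = -1, M = 0, N = 0.
Assemble K = (LN − M²)/(EG − F²) = 0. At (u, v) = (pi/4, 1): K = 0.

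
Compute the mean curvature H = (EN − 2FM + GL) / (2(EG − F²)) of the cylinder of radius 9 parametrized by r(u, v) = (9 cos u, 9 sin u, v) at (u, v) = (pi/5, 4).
H = -1/18

With E = 81, F = 0, G = 1, L = -9, M = 0, N = 0, assemble
  H = (EN − 2FM + GL) / (2(EG − F²)) = -1/18.
At (u, v) = (pi/5, 4): H = -1/18.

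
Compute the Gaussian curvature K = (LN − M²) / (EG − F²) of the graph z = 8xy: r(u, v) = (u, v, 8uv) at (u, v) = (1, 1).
K = -64/16641

Coefficients of the first fundamental form: E = 64*v^2 + 1, F = 64*u*v, G = 64*u^2 + 1.
Coefficients of the second fundamental form: L = 0, M = 8/sqrt(64*u^2 + 64*v^2 + 1), N = 0.
Assemble K = (LN − M²)/(EG − F²) = -64/(4096*u^4 + 8192*u^2*v^2 + 128*u^2 + 4096*v^4 + 128*v^2 + 1). At (u, v) = (1, 1): K = -64/16641.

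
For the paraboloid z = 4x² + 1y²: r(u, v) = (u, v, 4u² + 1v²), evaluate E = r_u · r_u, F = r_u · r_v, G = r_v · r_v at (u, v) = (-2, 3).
E = 257;  F = -96;  G = 37

Partials: r_u = (1, 0, 8*u), r_v = (0, 1, 2*v). As functions of (u, v):
  E = r_u · r_u = 64*u^2 + 1,
  F = r_u · r_v = 16*u*v,
  G = r_v · r_v = 4*v^2 + 1.
Evaluating at (u, v) = (-2, 3): E = 257, F = -96, G = 37.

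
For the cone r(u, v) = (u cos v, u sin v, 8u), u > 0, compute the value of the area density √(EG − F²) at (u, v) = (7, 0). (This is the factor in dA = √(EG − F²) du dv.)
√(EG − F²)|_{(7, 0)} = 7*sqrt(65)

E = 65, F = 0, G = u^2, so EG − F² = 65*u^2. Taking the positive square root: √(EG − F²) = sqrt(65)*Abs(u). At (u, v) = (7, 0): 7*sqrt(65).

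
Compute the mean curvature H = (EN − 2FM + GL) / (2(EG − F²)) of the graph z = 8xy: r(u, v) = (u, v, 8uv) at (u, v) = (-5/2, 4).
H = 1024*sqrt(57)/81225

With E = 64*v^2 + 1, F = 64*u*v, G = 64*u^2 + 1, L = 0, M = 8/sqrt(64*u^2 + 64*v^2 + 1), N = 0, assemble
  H = (EN − 2FM + GL) / (2(EG − F²)) = -512*u*v/(64*u^2 + 64*v^2 + 1)^(3/2).
At (u, v) = (-5/2, 4): H = 1024*sqrt(57)/81225.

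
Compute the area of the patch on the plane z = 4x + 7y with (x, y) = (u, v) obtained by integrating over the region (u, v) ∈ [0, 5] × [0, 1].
Area = 5*sqrt(66)

Area = ∫∫ √(EG − F²) du dv with √(EG − F²) = sqrt(66). Integrating over [0, 5] × [0, 1] gives 5*sqrt(66).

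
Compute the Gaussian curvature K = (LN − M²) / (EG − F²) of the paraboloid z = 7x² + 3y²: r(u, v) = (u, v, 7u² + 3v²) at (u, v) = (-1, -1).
K = 84/54289

Coefficients of the first fundamental form: E = 196*u^2 + 1, F = 84*u*v, G = 36*v^2 + 1.
Coefficients of the second fundamental form: L = 14/sqrt(196*u^2 + 36*v^2 + 1), M = 0, N = 6/sqrt(196*u^2 + 36*v^2 + 1).
Assemble K = (LN − M²)/(EG − F²) = 84/(38416*u^4 + 14112*u^2*v^2 + 392*u^2 + 1296*v^4 + 72*v^2 + 1). At (u, v) = (-1, -1): K = 84/54289.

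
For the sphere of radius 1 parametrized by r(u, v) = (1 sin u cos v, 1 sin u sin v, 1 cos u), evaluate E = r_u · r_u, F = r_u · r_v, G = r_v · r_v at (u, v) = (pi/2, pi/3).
E = 1;  F = 0;  G = 1

Partials: r_u = (cos(u)*cos(v), sin(v)*cos(u), -sin(u)), r_v = (-sin(u)*sin(v), sin(u)*cos(v), 0). As functions of (u, v):
  E = r_u · r_u = 1,
  F = r_u · r_v = 0,
  G = r_v · r_v = sin(u)^2.
Evaluating at (u, v) = (pi/2, pi/3): E = 1, F = 0, G = 1.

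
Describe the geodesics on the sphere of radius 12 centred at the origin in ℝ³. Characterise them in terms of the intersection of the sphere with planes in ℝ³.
Geodesics on the sphere of radius 12 are great circles — circles of radius 12 obtained as the intersection of the sphere with planes through the origin (the centre of the sphere).

A curve α(t) of nonzero constant speed on the sphere of radius 12 is a geodesic iff its acceleration α̈ is everywhere normal to the surface, i.e. parallel to the radial vector α(t). Then d/dt(α × α̇) = α̇ × α̇ + α × α̈ = 0, so α × α̇ is a constant vector n ≠ 0 and α(t) · n = 0 for all t: α lies in the plane through the origin with normal n. The intersection of that plane with the sphere is a circle of radius 12 (a great circle). Conversely, a great circle traversed at constant speed has centripetal acceleration pointing at the origin, hence normal to the sphere, so every great circle is a geodesic.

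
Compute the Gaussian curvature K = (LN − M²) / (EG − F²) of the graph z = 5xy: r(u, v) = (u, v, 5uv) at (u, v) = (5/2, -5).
K = -400/9790641

Coefficients of the first fundamental form: E = 25*v^2 + 1, F = 25*u*v, G = 25*u^2 + 1.
Coefficients of the second fundamental form: L = 0, M = 5/sqrt(25*u^2 + 25*v^2 + 1), N = 0.
Assemble K = (LN − M²)/(EG − F²) = -25/(625*u^4 + 1250*u^2*v^2 + 50*u^2 + 625*v^4 + 50*v^2 + 1). At (u, v) = (5/2, -5): K = -400/9790641.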